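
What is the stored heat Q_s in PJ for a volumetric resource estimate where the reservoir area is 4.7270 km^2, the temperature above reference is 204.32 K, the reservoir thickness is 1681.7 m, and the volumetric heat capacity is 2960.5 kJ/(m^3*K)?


Step 1: Vr = A*1e6*hr = 4.727*1e6*1681.7 = 7.949396e+09 m^3
Step 2: Q_s = Vr*rhoc*dT/1e12 = 7.949396e+09*2960.5*204.32/1e12 = 4808.5 PJ
Q_s = 4808.5 PJ


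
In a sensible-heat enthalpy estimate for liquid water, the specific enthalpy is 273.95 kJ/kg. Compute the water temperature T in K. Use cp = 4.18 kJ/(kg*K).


T = h / cp
T = 273.95 / 4.18
T = 65.53828 deg C
Convert to K: 65.53828 + 273.15 = 338.69 K
T = 338.69 K


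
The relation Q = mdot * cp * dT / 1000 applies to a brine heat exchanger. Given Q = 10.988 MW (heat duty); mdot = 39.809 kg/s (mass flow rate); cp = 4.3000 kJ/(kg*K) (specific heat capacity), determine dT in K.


dT = Q * 1000 / (mdot * cp)
dT = 10.988 * 1000 / (39.809 * 4.3000)
dT = 64.190 K


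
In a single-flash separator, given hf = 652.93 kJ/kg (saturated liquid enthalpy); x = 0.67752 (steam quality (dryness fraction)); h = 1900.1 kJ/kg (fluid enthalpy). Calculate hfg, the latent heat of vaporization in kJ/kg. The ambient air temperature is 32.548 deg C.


hfg = (h - hf) / x
hfg = (1900.1 - 652.93) / 0.67752
hfg = 1840.8 kJ/kg


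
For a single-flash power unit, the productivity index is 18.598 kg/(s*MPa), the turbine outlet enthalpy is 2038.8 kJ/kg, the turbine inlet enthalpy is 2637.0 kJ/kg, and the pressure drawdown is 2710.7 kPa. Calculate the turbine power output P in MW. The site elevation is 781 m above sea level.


Step 1: mdot = PI * dP / 1000 = 18.598 * 2710.7 / 1000 = 50.41360 kg/s
Step 2: P = mdot*(h_in - h_out)/1000 = 50.41360*(2637.0 - 2038.8)/1000 = 30.157 MW
P = 30.157 MW


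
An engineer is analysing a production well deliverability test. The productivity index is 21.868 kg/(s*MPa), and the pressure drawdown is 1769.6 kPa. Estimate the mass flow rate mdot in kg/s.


mdot = PI * dP / 1000
mdot = 21.868 * 1769.6 / 1000
mdot = 38.698 kg/s


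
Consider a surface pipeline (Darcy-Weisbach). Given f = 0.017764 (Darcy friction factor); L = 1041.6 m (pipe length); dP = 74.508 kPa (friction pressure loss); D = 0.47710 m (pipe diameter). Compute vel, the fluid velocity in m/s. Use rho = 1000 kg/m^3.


vel = sqrt(dP*1000*2*D / (f*L*rho))
vel = sqrt(74.508*1000*2*0.47710 / (0.017764*1041.6*1000))
vel = 1.9602 m/s


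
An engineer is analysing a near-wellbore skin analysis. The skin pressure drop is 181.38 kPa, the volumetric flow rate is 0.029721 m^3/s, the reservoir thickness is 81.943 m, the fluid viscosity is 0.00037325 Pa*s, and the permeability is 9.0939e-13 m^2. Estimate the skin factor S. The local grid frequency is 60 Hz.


S = dP_s * 1000 * 2*pi*k*hr / (q*mu)
S = 181.38 * 1000 * 2*pi*9.0939e-13*81.943 / (0.029721*0.00037325)
S = 7.6554


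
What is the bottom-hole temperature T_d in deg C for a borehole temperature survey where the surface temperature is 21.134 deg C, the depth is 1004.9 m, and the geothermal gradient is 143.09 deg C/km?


T_d = T_surf + grad * d / 1000
T_d = 21.134 + 143.09 * 1004.9 / 1000
T_d = 164.93 deg C


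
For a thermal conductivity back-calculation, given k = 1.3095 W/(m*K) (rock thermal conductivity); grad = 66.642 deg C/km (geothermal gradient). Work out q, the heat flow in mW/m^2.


q = k * grad / 1000
q = 1.3095 * 66.642 / 1000
q = 0.08726770 W/m^2
Convert: 0.08726770 W/m^2 * 1000.0 = 87.268 mW/m^2
q = 87.268 mW/m^2


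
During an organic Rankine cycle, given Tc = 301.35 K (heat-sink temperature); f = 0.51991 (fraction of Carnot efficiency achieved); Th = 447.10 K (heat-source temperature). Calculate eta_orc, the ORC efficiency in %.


eta_orc = (1 - Tc/Th) * f * 100
eta_orc = (1 - 301.35/447.10) * 0.51991 * 100
eta_orc = 16.949 %


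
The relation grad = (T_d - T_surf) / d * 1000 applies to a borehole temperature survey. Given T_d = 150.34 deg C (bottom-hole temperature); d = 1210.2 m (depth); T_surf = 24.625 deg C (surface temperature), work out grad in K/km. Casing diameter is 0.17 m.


grad = (T_d - T_surf) / d * 1000
grad = (150.34 - 24.625) / 1210.2 * 1000
grad = 103.8795 deg C/km
Convert: 103.8795 deg C/km * 1.0 = 103.88 K/km
grad = 103.88 K/km


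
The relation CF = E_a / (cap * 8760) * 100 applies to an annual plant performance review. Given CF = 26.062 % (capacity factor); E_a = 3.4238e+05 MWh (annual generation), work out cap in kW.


cap = E_a / (CF/100 * 8760)
cap = 3.4238e+05 / (26.062/100 * 8760)
cap = 149.9673 MW
Convert: 149.9673 MW * 1000.0 = 1.4997e+05 kW
cap = 1.4997e+05 kW


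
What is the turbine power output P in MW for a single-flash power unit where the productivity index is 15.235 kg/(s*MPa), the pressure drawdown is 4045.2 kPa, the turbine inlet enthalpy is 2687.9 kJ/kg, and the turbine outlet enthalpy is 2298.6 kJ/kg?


Step 1: mdot = PI * dP / 1000 = 15.235 * 4045.2 / 1000 = 61.62862 kg/s
Step 2: P = mdot*(h_in - h_out)/1000 = 61.62862*(2687.9 - 2298.6)/1000 = 23.992 MW
P = 23.992 MW


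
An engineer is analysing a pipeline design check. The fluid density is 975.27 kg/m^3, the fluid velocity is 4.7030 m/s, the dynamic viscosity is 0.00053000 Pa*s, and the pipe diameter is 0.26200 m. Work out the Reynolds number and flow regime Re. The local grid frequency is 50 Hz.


Step 1: Re = rho*vel*D/mu = 975.27*4.703*0.262/0.00053 = 2.2674e+06
Step 2: Re = 2.2674e+06 > 4000, so flow is turbulent.
Re = 2.2674e+06 (turbulent)


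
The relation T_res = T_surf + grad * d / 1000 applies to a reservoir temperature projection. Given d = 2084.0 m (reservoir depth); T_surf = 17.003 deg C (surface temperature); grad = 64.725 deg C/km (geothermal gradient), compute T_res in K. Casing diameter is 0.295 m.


T_res = T_surf + grad * d / 1000
T_res = 17.003 + 64.725 * 2084.0 / 1000
T_res = 151.8899 deg C
Convert to K: 151.8899 + 273.15 = 425.04 K
T_res = 425.04 K


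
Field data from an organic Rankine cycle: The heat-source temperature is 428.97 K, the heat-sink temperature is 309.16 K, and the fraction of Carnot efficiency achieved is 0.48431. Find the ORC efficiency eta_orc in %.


eta_orc = (1 - Tc/Th) * f * 100
eta_orc = (1 - 309.16/428.97) * 0.48431 * 100
eta_orc = 13.527 %


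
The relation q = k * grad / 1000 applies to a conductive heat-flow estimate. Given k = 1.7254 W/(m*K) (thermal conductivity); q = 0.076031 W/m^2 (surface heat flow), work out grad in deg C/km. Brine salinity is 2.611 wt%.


grad = q * 1000 / k
grad = 0.076031 * 1000 / 1.7254
grad = 44.066 deg C/km


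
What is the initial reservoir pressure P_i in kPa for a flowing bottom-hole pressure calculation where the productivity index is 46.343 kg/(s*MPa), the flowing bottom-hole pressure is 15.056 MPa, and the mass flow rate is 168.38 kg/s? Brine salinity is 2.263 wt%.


P_i = P_wf + mdot / PI
P_i = 15.056 + 168.38 / 46.343
P_i = 18.68934 MPa
Convert: 18.68934 MPa * 1000.0 = 18689 kPa
P_i = 18689 kPa


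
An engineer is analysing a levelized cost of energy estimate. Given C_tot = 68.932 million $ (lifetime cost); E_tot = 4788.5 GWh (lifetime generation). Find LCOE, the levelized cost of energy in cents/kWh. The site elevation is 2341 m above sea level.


LCOE = C_tot / E_tot * 100
LCOE = 68.932 / 4788.5 * 100
LCOE = 1.4395 cents/kWh


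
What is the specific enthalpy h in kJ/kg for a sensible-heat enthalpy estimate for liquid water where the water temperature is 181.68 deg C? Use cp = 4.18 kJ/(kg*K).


h = cp * T
h = 4.18 * 181.68
h = 759.42 kJ/kg


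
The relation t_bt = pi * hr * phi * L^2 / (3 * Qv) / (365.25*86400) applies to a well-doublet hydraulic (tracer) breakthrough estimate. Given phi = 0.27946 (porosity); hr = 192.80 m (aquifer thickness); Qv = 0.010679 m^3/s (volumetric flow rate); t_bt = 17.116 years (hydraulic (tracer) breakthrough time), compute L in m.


L = sqrt(t_bt*365.25*86400*3*Qv / (pi*hr*phi))
L = sqrt(17.116*365.25*86400*3*0.010679 / (pi*192.80*0.27946))
L = 319.74 m


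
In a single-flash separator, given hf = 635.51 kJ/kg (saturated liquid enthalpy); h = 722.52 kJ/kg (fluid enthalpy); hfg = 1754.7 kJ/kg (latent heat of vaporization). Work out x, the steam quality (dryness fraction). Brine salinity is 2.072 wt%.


x = (h - hf) / hfg
x = (722.52 - 635.51) / 1754.7
x = 0.049587


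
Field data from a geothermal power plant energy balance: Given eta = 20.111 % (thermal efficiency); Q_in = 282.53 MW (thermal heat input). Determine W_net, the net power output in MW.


W_net = eta / 100 * Q_in
W_net = 20.111 / 100 * 282.53
W_net = 56.820 MW


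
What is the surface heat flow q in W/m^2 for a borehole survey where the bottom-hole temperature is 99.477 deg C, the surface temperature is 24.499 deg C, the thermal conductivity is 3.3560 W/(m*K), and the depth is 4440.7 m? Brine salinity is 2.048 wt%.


Step 1: grad = (T_d - T_surf)/d * 1000 = (99.477 - 24.499)/4440.7 * 1000 = 16.88428 deg C/km
Step 2: q = k * grad / 1000 = 3.356 * 16.88428 / 1000 = 0.056664 W/m^2
q = 0.056664 W/m^2


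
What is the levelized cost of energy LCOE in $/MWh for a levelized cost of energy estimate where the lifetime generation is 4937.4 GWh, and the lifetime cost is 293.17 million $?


LCOE = C_tot / E_tot * 100
LCOE = 293.17 / 4937.4 * 100
LCOE = 5.937741 cents/kWh
Convert: 5.937741 cents/kWh * 10.0 = 59.377 $/MWh
LCOE = 59.377 $/MWh


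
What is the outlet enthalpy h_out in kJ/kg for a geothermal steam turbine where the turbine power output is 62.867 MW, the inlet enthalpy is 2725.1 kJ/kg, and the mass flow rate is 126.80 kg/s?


h_out = h_in - P * 1000 / mdot
h_out = 2725.1 - 62.867 * 1000 / 126.80
h_out = 2229.3 kJ/kg


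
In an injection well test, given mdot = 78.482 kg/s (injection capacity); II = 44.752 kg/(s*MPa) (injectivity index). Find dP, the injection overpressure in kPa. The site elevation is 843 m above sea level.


dP = mdot * 1000 / II
dP = 78.482 * 1000 / 44.752
dP = 1753.7 kPa


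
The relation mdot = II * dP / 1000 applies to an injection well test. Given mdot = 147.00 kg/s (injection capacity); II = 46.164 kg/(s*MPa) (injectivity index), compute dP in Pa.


dP = mdot * 1000 / II
dP = 147.00 * 1000 / 46.164
dP = 3184.299 kPa
Convert: 3184.299 kPa * 1000.0 = 3.1843e+06 Pa
dP = 3.1843e+06 Pa


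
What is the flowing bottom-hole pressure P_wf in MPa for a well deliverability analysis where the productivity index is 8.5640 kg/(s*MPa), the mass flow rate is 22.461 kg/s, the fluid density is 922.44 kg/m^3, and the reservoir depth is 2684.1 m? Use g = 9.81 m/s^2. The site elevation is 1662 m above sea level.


Step 1: P_i = rho*g*h/1e6 = 922.44*9.81*2684.1/1e6 = 24.28879 MPa
Step 2: P_wf = P_i - mdot/PI = 24.28879 - 22.461/8.564 = 21.666 MPa
P_wf = 21.666 MPa


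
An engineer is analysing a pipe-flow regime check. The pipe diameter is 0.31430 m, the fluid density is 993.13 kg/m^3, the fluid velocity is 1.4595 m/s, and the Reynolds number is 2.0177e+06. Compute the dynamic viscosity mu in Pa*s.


mu = rho * vel * D / Re
mu = 993.13 * 1.4595 * 0.31430 / 2.0177e+06
mu = 0.00022579 Pa*s


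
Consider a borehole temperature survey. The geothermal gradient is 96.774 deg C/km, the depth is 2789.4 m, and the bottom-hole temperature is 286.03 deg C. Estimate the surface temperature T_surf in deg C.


T_surf = T_d - grad * d / 1000
T_surf = 286.03 - 96.774 * 2789.4 / 1000
T_surf = 16.089 deg C


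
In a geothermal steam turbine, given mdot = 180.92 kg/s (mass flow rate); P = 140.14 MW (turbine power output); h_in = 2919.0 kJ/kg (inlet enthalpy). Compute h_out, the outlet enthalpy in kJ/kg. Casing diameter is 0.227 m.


h_out = h_in - P * 1000 / mdot
h_out = 2919.0 - 140.14 * 1000 / 180.92
h_out = 2144.4 kJ/kg


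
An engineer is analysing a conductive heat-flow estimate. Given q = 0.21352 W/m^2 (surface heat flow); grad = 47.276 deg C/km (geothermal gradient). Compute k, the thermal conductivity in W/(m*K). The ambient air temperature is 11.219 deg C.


k = q * 1000 / grad
k = 0.21352 * 1000 / 47.276
k = 4.5165 W/(m*K)


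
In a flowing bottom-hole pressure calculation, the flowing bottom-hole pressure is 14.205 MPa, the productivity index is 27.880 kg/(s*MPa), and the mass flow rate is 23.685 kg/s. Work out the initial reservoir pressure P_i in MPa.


P_i = P_wf + mdot / PI
P_i = 14.205 + 23.685 / 27.880
P_i = 15.055 MPa


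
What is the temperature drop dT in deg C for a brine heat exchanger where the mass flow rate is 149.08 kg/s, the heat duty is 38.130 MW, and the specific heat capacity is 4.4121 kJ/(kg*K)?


dT = Q * 1000 / (mdot * cp)
dT = 38.130 * 1000 / (149.08 * 4.4121)
dT = 57.96984 K
Convert (temperature difference, 1 K = 1 deg C): 57.96984 K = 57.96984 deg C
dT = 57.970 deg C


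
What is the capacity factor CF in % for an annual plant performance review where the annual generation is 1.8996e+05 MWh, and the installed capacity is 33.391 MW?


CF = E_a / (cap * 8760) * 100
CF = 1.8996e+05 / (33.391 * 8760) * 100
CF = 64.942 %


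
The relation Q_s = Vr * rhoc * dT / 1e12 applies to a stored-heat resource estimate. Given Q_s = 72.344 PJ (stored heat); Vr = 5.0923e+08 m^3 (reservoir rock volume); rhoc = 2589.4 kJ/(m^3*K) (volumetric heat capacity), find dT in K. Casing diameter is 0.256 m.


dT = Q_s * 1e12 / (Vr * rhoc)
dT = 72.344 * 1e12 / (5.0923e+08 * 2589.4)
dT = 54.864 K


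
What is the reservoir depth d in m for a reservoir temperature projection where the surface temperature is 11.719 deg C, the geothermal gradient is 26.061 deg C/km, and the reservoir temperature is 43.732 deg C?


d = (T_res - T_surf) / grad * 1000
d = (43.732 - 11.719) / 26.061 * 1000
d = 1228.4 m


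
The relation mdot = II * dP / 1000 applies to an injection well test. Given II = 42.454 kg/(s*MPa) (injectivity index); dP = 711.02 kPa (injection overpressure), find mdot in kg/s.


mdot = II * dP / 1000
mdot = 42.454 * 711.02 / 1000
mdot = 30.186 kg/s


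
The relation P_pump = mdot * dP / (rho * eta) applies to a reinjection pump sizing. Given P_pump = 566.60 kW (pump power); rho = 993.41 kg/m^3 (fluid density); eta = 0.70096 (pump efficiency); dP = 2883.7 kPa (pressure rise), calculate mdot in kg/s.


mdot = P_pump * rho * eta / dP
mdot = 566.60 * 993.41 * 0.70096 / 2883.7
mdot = 136.82 kg/s


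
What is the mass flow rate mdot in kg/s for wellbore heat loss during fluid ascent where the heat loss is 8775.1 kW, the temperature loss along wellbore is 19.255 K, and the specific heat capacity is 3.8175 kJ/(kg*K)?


mdot = Q_loss / (cp * dT)
mdot = 8775.1 / (3.8175 * 19.255)
mdot = 119.38 kg/s


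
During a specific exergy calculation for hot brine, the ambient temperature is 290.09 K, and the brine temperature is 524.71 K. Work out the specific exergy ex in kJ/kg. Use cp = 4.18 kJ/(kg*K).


ex = cp * ((T_b - T_0) - T_0 * ln(T_b/T_0))
ex = 4.18 * ((524.71 - 290.09) - 290.09 * ln(524.71/290.09))
ex = 262.07 kJ/kg


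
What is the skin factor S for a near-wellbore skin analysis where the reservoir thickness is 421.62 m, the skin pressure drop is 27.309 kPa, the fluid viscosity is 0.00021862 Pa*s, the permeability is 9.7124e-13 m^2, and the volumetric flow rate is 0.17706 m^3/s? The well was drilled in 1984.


S = dP_s * 1000 * 2*pi*k*hr / (q*mu)
S = 27.309 * 1000 * 2*pi*9.7124e-13*421.62 / (0.17706*0.00021862)
S = 1.8152


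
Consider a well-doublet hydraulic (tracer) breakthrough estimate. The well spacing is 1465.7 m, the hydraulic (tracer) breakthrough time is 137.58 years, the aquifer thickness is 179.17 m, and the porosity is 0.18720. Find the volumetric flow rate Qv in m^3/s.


Qv = pi*hr*phi*L^2 / (3*t_bt*365.25*86400)
Qv = pi*179.17*0.18720*1465.7^2 / (3*137.58*365.25*86400)
Qv = 0.017379 m^3/s


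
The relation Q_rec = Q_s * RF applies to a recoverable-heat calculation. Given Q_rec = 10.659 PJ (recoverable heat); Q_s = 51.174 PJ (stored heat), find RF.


RF = Q_rec / Q_s
RF = 10.659 / 51.174
RF = 0.20829


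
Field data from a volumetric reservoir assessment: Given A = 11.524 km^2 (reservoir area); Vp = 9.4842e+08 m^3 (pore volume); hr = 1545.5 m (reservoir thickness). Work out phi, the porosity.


phi = Vp / (A * 1e6 * hr)
phi = 9.4842e+08 / (11.524 * 1e6 * 1545.5)
phi = 0.053251


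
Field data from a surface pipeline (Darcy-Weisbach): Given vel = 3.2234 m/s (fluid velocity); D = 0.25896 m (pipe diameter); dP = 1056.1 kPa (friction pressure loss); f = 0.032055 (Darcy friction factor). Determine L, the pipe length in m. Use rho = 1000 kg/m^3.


L = dP*1000*D / (f*rho*vel^2/2)
L = 1056.1*1000*0.25896 / (0.032055*1000*3.2234^2/2)
L = 1642.3 m


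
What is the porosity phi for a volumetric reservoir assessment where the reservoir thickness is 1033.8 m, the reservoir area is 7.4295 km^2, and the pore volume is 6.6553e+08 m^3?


phi = Vp / (A * 1e6 * hr)
phi = 6.6553e+08 / (7.4295 * 1e6 * 1033.8)
phi = 0.086651


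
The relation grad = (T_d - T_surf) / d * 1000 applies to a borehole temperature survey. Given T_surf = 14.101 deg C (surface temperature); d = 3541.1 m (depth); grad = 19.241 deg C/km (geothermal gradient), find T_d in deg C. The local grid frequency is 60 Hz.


T_d = T_surf + grad * d / 1000
T_d = 14.101 + 19.241 * 3541.1 / 1000
T_d = 82.235 deg C


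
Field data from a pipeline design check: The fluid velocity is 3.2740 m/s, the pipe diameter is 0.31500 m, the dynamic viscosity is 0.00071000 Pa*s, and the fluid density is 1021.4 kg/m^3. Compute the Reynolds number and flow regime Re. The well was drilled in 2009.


Step 1: Re = rho*vel*D/mu = 1021.4*3.274*0.315/0.00071 = 1.4836e+06
Step 2: Re = 1.4836e+06 > 4000, so flow is turbulent.
Re = 1.4836e+06 (turbulent)


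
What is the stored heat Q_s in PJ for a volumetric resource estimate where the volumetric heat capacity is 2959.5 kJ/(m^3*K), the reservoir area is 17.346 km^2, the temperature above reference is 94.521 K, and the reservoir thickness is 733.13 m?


Step 1: Vr = A*1e6*hr = 17.346*1e6*733.13 = 1.271687e+10 m^3
Step 2: Q_s = Vr*rhoc*dT/1e12 = 1.271687e+10*2959.5*94.521/1e12 = 3557.4 PJ
Q_s = 3557.4 PJ


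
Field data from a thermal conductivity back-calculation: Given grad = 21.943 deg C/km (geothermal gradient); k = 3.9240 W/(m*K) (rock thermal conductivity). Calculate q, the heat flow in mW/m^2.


q = k * grad / 1000
q = 3.9240 * 21.943 / 1000
q = 0.08610433 W/m^2
Convert: 0.08610433 W/m^2 * 1000.0 = 86.104 mW/m^2
q = 86.104 mW/m^2


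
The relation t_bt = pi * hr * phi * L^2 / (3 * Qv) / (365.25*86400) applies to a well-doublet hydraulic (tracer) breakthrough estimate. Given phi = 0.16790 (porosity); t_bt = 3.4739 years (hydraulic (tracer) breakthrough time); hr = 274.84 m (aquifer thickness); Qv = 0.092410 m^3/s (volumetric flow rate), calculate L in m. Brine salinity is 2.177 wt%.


L = sqrt(t_bt*365.25*86400*3*Qv / (pi*hr*phi))
L = sqrt(3.4739*365.25*86400*3*0.092410 / (pi*274.84*0.16790))
L = 457.87 m


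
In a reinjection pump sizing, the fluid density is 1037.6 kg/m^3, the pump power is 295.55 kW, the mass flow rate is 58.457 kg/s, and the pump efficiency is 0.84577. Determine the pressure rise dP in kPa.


dP = P_pump * rho * eta / mdot
dP = 295.55 * 1037.6 * 0.84577 / 58.457
dP = 4436.9 kPa


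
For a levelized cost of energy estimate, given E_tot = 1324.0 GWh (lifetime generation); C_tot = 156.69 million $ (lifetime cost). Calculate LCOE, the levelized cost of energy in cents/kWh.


LCOE = C_tot / E_tot * 100
LCOE = 156.69 / 1324.0 * 100
LCOE = 11.835 cents/kWh


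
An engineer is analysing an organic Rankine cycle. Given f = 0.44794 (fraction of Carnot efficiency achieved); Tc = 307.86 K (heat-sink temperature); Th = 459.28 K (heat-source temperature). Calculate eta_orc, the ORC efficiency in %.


eta_orc = (1 - Tc/Th) * f * 100
eta_orc = (1 - 307.86/459.28) * 0.44794 * 100
eta_orc = 14.768 %


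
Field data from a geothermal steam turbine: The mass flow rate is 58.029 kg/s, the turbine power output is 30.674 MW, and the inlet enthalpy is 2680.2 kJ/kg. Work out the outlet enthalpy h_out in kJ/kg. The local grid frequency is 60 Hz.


h_out = h_in - P * 1000 / mdot
h_out = 2680.2 - 30.674 * 1000 / 58.029
h_out = 2151.6 kJ/kg


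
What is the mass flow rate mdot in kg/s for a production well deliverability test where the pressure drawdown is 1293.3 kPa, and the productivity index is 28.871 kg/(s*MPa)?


mdot = PI * dP / 1000
mdot = 28.871 * 1293.3 / 1000
mdot = 37.339 kg/s


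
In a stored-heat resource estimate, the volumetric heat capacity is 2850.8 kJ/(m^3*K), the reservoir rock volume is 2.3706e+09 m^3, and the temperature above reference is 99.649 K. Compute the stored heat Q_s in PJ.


Q_s = Vr * rhoc * dT / 1e12
Q_s = 2.3706e+09 * 2850.8 * 99.649 / 1e12
Q_s = 673.44 PJ


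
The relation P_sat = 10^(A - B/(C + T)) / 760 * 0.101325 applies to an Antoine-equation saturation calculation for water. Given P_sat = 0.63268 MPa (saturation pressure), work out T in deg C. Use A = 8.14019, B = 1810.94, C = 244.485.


T = B / (A - log10(P_sat * 760 / 0.101325)) - C
T = 1810.94 / (8.14019 - log10(0.63268 * 760 / 0.101325)) - 244.485
T = 161.20 deg C


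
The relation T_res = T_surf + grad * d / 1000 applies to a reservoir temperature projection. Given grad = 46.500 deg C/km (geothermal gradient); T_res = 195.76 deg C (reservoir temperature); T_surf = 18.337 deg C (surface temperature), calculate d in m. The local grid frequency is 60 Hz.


d = (T_res - T_surf) / grad * 1000
d = (195.76 - 18.337) / 46.500 * 1000
d = 3815.5 m


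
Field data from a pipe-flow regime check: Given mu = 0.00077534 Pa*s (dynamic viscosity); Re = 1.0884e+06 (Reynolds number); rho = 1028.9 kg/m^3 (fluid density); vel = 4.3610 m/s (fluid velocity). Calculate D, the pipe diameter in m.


D = Re * mu / (rho * vel)
D = 1.0884e+06 * 0.00077534 / (1028.9 * 4.3610)
D = 0.18807 m


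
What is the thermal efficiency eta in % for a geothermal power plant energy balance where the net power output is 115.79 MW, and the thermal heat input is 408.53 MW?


eta = W_net / Q_in * 100
eta = 115.79 / 408.53 * 100
eta = 28.343 %


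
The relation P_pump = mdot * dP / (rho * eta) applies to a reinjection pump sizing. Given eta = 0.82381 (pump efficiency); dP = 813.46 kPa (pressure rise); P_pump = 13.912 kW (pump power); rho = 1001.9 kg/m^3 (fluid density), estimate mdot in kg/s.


mdot = P_pump * rho * eta / dP
mdot = 13.912 * 1001.9 * 0.82381 / 813.46
mdot = 14.116 kg/s


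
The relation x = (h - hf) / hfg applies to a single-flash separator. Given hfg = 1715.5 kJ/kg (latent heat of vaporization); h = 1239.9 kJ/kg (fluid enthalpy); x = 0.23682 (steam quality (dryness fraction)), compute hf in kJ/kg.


hf = h - x * hfg
hf = 1239.9 - 0.23682 * 1715.5
hf = 833.64 kJ/kg


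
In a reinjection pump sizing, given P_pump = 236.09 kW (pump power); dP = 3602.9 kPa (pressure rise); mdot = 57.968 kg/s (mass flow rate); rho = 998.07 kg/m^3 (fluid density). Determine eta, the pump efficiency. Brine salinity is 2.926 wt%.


eta = mdot * dP / (rho * P_pump)
eta = 57.968 * 3602.9 / (998.07 * 236.09)
eta = 0.88634


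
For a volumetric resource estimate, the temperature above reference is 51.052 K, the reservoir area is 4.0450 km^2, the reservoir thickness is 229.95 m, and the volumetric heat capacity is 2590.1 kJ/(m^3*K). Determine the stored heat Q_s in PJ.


Step 1: Vr = A*1e6*hr = 4.045*1e6*229.95 = 9.301478e+08 m^3
Step 2: Q_s = Vr*rhoc*dT/1e12 = 9.301478e+08*2590.1*51.052/1e12 = 122.99 PJ
Q_s = 122.99 PJ


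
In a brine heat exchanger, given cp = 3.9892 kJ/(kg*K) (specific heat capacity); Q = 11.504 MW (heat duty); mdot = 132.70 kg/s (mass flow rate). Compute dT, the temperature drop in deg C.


dT = Q * 1000 / (mdot * cp)
dT = 11.504 * 1000 / (132.70 * 3.9892)
dT = 21.73162 K
Convert (temperature difference, 1 K = 1 deg C): 21.73162 K = 21.73162 deg C
dT = 21.732 deg C


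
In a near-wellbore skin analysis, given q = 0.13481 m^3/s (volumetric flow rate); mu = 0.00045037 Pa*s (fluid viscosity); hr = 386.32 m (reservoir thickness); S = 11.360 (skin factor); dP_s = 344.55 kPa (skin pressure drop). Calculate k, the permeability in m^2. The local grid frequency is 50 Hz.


k = S*q*mu / (2*pi*dP_s*1000*hr)
k = 11.360*0.13481*0.00045037 / (2*pi*344.55*1000*386.32)
k = 8.2469e-13 m^2


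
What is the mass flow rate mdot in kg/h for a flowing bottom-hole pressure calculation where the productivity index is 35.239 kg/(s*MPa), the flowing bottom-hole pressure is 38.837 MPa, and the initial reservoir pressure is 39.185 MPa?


mdot = (P_i - P_wf) * PI
mdot = (39.185 - 38.837) * 35.239
mdot = 12.26317 kg/s
Convert: 12.26317 kg/s * 3600.0 = 44147 kg/h
mdot = 44147 kg/h


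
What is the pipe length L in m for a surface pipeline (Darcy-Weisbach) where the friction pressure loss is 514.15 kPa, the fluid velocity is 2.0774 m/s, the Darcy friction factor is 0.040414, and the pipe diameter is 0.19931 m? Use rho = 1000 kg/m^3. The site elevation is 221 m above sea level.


L = dP*1000*D / (f*rho*vel^2/2)
L = 514.15*1000*0.19931 / (0.040414*1000*2.0774^2/2)
L = 1175.1 m


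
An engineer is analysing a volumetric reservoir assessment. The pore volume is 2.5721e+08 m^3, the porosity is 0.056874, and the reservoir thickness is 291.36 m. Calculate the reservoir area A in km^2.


A = Vp / (1e6 * hr * phi)
A = 2.5721e+08 / (1e6 * 291.36 * 0.056874)
A = 15.522 km^2


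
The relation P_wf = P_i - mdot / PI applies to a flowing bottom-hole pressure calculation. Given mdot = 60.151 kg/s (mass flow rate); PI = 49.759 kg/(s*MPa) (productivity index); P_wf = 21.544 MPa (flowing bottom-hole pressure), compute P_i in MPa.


P_i = P_wf + mdot / PI
P_i = 21.544 + 60.151 / 49.759
P_i = 22.753 MPa


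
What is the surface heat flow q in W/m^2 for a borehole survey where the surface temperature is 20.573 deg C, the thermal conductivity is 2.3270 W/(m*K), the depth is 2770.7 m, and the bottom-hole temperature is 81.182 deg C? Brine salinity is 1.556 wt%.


Step 1: grad = (T_d - T_surf)/d * 1000 = (81.182 - 20.573)/2770.7 * 1000 = 21.87498 deg C/km
Step 2: q = k * grad / 1000 = 2.327 * 21.87498 / 1000 = 0.050903 W/m^2
q = 0.050903 W/m^2


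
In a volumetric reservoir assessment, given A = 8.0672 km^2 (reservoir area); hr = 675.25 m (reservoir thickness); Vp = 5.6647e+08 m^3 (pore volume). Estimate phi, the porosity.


phi = Vp / (A * 1e6 * hr)
phi = 5.6647e+08 / (8.0672 * 1e6 * 675.25)
phi = 0.10399


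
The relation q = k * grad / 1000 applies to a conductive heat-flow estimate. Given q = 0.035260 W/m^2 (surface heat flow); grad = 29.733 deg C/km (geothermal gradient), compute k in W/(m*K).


k = q * 1000 / grad
k = 0.035260 * 1000 / 29.733
k = 1.1859 W/(m*K)


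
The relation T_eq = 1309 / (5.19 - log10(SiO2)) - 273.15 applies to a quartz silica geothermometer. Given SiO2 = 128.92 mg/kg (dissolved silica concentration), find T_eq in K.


T_eq = 1309 / (5.19 - log10(SiO2)) - 273.15
T_eq = 1309 / (5.19 - log10(128.92)) - 273.15
T_eq = 151.8942 deg C
Convert to K: 151.8942 + 273.15 = 425.04 K
T_eq = 425.04 K


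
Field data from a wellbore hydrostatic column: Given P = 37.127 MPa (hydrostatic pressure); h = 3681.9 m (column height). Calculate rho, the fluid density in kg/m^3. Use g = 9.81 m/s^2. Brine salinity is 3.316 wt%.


rho = P * 1e6 / (g * h)
rho = 37.127 * 1e6 / (9.81 * 3681.9)
rho = 1027.9 kg/m^3


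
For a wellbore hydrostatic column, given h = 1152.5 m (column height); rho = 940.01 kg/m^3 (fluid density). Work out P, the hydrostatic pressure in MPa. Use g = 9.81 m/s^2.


P = rho * g * h / 1e6
P = 940.01 * 9.81 * 1152.5 / 1e6
P = 10.628 MPa


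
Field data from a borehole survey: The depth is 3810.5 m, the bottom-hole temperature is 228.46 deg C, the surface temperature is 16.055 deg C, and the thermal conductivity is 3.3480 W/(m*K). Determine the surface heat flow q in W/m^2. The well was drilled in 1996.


Step 1: grad = (T_d - T_surf)/d * 1000 = (228.46 - 16.055)/3810.5 * 1000 = 55.74203 deg C/km
Step 2: q = k * grad / 1000 = 3.348 * 55.74203 / 1000 = 0.18662 W/m^2
q = 0.18662 W/m^2


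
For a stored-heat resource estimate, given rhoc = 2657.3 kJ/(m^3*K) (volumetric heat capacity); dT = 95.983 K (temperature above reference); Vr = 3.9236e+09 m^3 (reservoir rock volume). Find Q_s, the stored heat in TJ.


Q_s = Vr * rhoc * dT / 1e12
Q_s = 3.9236e+09 * 2657.3 * 95.983 / 1e12
Q_s = 1000.736 PJ
Convert: 1000.736 PJ * 1000.0 = 1.0007e+06 TJ
Q_s = 1.0007e+06 TJ


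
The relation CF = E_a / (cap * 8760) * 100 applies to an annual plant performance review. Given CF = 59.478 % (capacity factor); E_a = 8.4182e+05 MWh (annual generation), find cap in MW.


cap = E_a / (CF/100 * 8760)
cap = 8.4182e+05 / (59.478/100 * 8760)
cap = 161.57 MW


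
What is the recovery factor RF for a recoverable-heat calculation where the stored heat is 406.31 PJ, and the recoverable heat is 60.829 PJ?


RF = Q_rec / Q_s
RF = 60.829 / 406.31
RF = 0.14971


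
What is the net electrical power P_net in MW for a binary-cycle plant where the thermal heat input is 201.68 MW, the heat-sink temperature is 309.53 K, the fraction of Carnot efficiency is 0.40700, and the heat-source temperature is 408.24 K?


Step 1: eta = (1 - Tc/Th)*f = (1 - 309.53/408.24)*0.407 = 0.09841018
Step 2: P_net = eta * Q_in = 0.09841018 * 201.68 = 19.847 MW
P_net = 19.847 MW


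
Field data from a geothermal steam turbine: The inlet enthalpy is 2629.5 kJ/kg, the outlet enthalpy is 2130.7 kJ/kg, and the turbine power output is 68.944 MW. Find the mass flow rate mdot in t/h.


mdot = P * 1000 / (h_in - h_out)
mdot = 68.944 * 1000 / (2629.5 - 2130.7)
mdot = 138.2197 kg/s
Convert: 138.2197 kg/s * 3.6 = 497.59 t/h
mdot = 497.59 t/h


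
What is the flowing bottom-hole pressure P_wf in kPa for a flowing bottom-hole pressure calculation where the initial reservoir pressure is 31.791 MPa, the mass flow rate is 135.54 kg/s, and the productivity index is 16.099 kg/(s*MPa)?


P_wf = P_i - mdot / PI
P_wf = 31.791 - 135.54 / 16.099
P_wf = 23.37184 MPa
Convert: 23.37184 MPa * 1000.0 = 23372 kPa
P_wf = 23372 kPa


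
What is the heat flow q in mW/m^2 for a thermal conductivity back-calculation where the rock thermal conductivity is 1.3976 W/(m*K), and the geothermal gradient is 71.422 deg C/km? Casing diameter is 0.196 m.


q = k * grad / 1000
q = 1.3976 * 71.422 / 1000
q = 0.09981939 W/m^2
Convert: 0.09981939 W/m^2 * 1000.0 = 99.819 mW/m^2
q = 99.819 mW/m^2


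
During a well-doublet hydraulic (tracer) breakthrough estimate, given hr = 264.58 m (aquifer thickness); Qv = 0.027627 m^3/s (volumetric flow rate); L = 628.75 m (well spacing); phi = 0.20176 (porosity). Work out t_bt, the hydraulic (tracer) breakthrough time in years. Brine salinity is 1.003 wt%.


t_bt = pi * hr * phi * L^2 / (3 * Qv) / (365.25*86400)
t_bt = pi * 264.58 * 0.20176 * 628.75^2 / (3 * 0.027627) / (365.25*86400)
t_bt = 25.348 years


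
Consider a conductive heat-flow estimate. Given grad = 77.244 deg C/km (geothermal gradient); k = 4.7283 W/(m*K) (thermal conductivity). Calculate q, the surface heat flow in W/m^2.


q = k * grad / 1000
q = 4.7283 * 77.244 / 1000
q = 0.36523 W/m^2


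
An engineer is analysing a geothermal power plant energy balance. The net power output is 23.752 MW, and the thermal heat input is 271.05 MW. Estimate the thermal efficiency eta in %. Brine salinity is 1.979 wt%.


eta = W_net / Q_in * 100
eta = 23.752 / 271.05 * 100
eta = 8.7630 %


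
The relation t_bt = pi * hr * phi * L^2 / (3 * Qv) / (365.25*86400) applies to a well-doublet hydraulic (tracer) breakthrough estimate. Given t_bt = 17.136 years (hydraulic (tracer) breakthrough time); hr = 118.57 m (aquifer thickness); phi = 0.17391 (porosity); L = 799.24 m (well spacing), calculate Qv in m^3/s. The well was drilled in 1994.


Qv = pi*hr*phi*L^2 / (3*t_bt*365.25*86400)
Qv = pi*118.57*0.17391*799.24^2 / (3*17.136*365.25*86400)
Qv = 0.025508 m^3/s


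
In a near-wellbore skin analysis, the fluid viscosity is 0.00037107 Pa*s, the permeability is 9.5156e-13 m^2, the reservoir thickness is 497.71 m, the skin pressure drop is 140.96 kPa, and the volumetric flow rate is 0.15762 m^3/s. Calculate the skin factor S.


S = dP_s * 1000 * 2*pi*k*hr / (q*mu)
S = 140.96 * 1000 * 2*pi*9.5156e-13*497.71 / (0.15762*0.00037107)
S = 7.1717


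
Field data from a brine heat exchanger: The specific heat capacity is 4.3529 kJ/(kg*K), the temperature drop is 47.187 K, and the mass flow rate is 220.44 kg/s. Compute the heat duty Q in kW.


Q = mdot * cp * dT / 1000
Q = 220.44 * 4.3529 * 47.187 / 1000
Q = 45.27844 MW
Convert: 45.27844 MW * 1000.0 = 45278 kW
Q = 45278 kW


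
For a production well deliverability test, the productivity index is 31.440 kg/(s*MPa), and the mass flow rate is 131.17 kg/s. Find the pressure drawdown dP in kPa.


dP = mdot * 1000 / PI
dP = 131.17 * 1000 / 31.440
dP = 4172.1 kPa


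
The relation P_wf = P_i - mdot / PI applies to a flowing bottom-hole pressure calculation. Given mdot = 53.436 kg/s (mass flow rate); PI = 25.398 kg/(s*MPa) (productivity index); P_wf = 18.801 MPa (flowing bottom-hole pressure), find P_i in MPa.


P_i = P_wf + mdot / PI
P_i = 18.801 + 53.436 / 25.398
P_i = 20.905 MPa


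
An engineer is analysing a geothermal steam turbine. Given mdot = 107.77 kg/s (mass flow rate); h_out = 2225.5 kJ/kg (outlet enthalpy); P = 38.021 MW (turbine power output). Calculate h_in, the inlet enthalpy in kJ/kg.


h_in = h_out + P * 1000 / mdot
h_in = 2225.5 + 38.021 * 1000 / 107.77
h_in = 2578.3 kJ/kg


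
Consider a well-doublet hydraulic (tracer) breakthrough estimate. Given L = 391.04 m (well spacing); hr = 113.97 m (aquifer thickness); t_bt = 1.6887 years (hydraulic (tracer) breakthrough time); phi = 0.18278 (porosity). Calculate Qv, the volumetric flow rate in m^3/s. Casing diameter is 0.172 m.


Qv = pi*hr*phi*L^2 / (3*t_bt*365.25*86400)
Qv = pi*113.97*0.18278*391.04^2 / (3*1.6887*365.25*86400)
Qv = 0.062594 m^3/s


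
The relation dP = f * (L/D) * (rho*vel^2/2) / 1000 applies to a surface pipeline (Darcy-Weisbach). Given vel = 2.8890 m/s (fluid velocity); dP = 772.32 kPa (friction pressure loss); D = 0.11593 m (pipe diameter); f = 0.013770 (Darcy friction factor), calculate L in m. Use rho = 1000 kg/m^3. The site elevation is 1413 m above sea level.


L = dP*1000*D / (f*rho*vel^2/2)
L = 772.32*1000*0.11593 / (0.013770*1000*2.8890^2/2)
L = 1558.1 m


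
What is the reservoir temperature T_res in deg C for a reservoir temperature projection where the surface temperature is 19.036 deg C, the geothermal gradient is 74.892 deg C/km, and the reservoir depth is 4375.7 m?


T_res = T_surf + grad * d / 1000
T_res = 19.036 + 74.892 * 4375.7 / 1000
T_res = 346.74 deg C


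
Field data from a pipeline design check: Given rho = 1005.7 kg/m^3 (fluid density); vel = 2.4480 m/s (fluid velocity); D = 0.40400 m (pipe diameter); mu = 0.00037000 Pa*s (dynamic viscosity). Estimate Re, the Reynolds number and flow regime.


Step 1: Re = rho*vel*D/mu = 1005.7*2.448*0.404/0.00037 = 2.6882e+06
Step 2: Re = 2.6882e+06 > 4000, so flow is turbulent.
Re = 2.6882e+06 (turbulent)


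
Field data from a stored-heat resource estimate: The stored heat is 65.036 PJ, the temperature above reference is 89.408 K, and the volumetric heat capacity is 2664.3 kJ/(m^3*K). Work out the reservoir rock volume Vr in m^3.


Vr = Q_s * 1e12 / (rhoc * dT)
Vr = 65.036 * 1e12 / (2664.3 * 89.408)
Vr = 2.7302e+08 m^3


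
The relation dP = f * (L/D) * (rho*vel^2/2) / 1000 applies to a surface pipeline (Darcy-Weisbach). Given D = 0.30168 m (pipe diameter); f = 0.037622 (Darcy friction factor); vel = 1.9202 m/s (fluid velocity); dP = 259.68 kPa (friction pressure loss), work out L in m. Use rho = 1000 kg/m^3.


L = dP*1000*D / (f*rho*vel^2/2)
L = 259.68*1000*0.30168 / (0.037622*1000*1.9202^2/2)
L = 1129.5 m


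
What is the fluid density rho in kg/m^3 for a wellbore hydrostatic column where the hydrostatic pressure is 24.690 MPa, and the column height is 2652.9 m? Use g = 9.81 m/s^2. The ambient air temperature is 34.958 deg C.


rho = P * 1e6 / (g * h)
rho = 24.690 * 1e6 / (9.81 * 2652.9)
rho = 948.71 kg/m^3


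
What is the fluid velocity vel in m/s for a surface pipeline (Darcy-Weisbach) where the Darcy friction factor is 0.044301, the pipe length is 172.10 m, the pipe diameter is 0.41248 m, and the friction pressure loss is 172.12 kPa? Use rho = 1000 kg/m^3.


vel = sqrt(dP*1000*2*D / (f*L*rho))
vel = sqrt(172.12*1000*2*0.41248 / (0.044301*172.10*1000))
vel = 4.3155 m/s


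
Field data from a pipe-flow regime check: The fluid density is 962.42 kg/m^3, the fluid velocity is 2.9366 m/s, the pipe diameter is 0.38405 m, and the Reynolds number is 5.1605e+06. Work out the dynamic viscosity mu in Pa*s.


mu = rho * vel * D / Re
mu = 962.42 * 2.9366 * 0.38405 / 5.1605e+06
mu = 0.00021033 Pa*s


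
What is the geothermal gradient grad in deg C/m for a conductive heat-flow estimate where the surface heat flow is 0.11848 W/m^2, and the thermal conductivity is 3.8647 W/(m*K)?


grad = q * 1000 / k
grad = 0.11848 * 1000 / 3.8647
grad = 30.65697 deg C/km
Convert: 30.65697 deg C/km * 0.001 = 0.030657 deg C/m
grad = 0.030657 deg C/m


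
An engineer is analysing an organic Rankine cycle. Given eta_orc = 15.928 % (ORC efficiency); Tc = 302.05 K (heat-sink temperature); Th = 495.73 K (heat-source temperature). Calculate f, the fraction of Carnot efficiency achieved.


f = (eta_orc/100) / (1 - Tc/Th)
f = (15.928/100) / (1 - 302.05/495.73)
f = 0.40768


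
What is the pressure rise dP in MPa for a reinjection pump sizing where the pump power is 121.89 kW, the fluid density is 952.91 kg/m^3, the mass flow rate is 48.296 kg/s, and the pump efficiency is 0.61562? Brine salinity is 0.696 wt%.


dP = P_pump * rho * eta / mdot
dP = 121.89 * 952.91 * 0.61562 / 48.296
dP = 1480.545 kPa
Convert: 1480.545 kPa * 0.001 = 1.4805 MPa
dP = 1.4805 MPa


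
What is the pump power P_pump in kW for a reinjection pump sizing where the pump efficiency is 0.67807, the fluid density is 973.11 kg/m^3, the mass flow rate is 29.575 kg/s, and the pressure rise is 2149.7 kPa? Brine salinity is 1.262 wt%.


P_pump = mdot * dP / (rho * eta)
P_pump = 29.575 * 2149.7 / (973.11 * 0.67807)
P_pump = 96.353 kW


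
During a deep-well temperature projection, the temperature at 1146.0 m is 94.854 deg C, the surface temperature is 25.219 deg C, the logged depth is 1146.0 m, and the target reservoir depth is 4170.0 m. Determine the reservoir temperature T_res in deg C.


Step 1: grad = (T_d1 - T_surf)/d1 * 1000 = (94.854 - 25.219)/1146.0 * 1000 = 60.76353 deg C/km
Step 2: T_res = T_surf + grad*d2/1000 = 25.219 + 60.76353*4170.0/1000 = 278.60 deg C
T_res = 278.60 deg C


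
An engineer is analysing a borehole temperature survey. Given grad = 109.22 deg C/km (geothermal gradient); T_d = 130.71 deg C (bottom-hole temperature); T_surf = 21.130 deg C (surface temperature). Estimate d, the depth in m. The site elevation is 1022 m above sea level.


d = (T_d - T_surf) / grad * 1000
d = (130.71 - 21.130) / 109.22 * 1000
d = 1003.3 m


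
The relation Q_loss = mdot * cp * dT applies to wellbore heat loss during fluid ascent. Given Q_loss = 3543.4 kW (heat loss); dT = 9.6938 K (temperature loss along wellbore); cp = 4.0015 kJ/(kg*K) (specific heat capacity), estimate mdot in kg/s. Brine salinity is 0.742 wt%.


mdot = Q_loss / (cp * dT)
mdot = 3543.4 / (4.0015 * 9.6938)
mdot = 91.349 kg/s


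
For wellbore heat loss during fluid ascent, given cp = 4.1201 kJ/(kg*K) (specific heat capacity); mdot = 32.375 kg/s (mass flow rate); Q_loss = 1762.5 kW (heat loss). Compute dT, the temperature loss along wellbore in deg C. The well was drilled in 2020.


dT = Q_loss / (mdot * cp)
dT = 1762.5 / (32.375 * 4.1201)
dT = 13.21331 K
Convert (temperature difference, 1 K = 1 deg C): 13.21331 K = 13.21331 deg C
dT = 13.213 deg C
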